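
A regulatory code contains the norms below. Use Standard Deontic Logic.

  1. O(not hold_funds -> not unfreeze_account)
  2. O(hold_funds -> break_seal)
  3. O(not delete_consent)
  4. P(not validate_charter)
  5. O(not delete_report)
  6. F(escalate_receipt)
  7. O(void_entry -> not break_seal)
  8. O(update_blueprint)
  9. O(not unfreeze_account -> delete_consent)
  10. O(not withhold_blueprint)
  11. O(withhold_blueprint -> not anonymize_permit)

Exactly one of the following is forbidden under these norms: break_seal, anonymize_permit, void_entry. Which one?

void_entry

Premise 3 states O(not delete_consent) outright.
Premise 9 is O(not unfreeze_account -> delete_consent); contrapositively O(not delete_consent -> unfreeze_account). Since O(not delete_consent) holds, K gives O(unfreeze_account).
Premise 1 is O(not hold_funds -> not unfreeze_account); contrapositively O(unfreeze_account -> hold_funds). Since O(unfreeze_account) holds, K gives O(hold_funds).
Premise 2 is O(hold_funds -> break_seal); since O(hold_funds), deontic closure gives O(break_seal).
Premise 7 is O(void_entry -> not break_seal); contrapositively O(break_seal -> not void_entry). Since O(break_seal) holds, K gives O(not void_entry).
So O(not void_entry) holds, i.e. void_entry is forbidden. None of the other listed options is forbidden under the premises.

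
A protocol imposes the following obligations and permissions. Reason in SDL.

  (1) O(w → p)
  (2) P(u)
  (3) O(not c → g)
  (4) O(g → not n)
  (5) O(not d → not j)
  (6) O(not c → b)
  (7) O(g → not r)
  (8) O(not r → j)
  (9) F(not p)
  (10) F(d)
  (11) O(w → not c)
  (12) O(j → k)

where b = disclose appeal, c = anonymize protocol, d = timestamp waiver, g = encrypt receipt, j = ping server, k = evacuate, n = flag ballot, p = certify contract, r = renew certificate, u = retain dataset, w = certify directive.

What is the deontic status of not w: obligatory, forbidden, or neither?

F(d) at premise 10 means O(not d).
Applying K to premise 5 (O(not d → not j)) and O(not d) yields O(not j).
Premise 8 is O(not r → j); contrapositively O(not j → r). Since O(not j) holds, K gives O(r).
Premise 7 is O(g → not r); contrapositively O(r → not g). Since O(r) holds, K gives O(not g).
Premise 3 is O(not c → g); contrapositively O(not g → c). Since O(not g) holds, K gives O(c).
Premise 11, O(w → not c), contraposes to O(c → not w); with O(c) we get O(not w).
Premises 1, 2, 4, 6, 9, 12 do not contribute to this derivation.
Hence not w is obligatory.

Obligatory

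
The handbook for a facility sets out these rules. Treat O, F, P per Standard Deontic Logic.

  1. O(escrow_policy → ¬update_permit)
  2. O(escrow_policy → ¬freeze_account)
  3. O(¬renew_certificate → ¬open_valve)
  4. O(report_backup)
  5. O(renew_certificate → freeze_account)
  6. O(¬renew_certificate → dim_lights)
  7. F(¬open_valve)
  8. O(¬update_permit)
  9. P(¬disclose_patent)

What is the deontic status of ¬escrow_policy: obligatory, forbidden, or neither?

Obligatory

F(¬open_valve) at premise 7 means O(open_valve).
The contrapositive of premise 3 (O(¬renew_certificate → ¬open_valve)) is O(open_valve → renew_certificate), and O(open_valve) is already established, so O(renew_certificate).
From O(renew_certificate) and premise 5, O(renew_certificate → freeze_account), we obtain O(freeze_account).
Premise 2, O(escrow_policy → ¬freeze_account), contraposes to O(freeze_account → ¬escrow_policy); with O(freeze_account) we get O(¬escrow_policy).
Premises 1, 4, 6, 8, 9 do not contribute to this derivation.
Hence ¬escrow_policy is obligatory.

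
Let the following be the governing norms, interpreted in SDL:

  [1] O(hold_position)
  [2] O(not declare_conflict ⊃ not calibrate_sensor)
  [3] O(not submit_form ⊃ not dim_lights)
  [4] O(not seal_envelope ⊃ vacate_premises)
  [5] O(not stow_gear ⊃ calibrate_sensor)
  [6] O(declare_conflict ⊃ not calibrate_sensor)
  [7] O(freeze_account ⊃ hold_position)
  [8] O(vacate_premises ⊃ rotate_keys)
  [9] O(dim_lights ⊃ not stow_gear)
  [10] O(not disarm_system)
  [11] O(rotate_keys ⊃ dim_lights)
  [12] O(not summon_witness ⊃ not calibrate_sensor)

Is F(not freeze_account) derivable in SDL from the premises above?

No

Premise 7 is O(freeze_account ⊃ hold_position); even if O(hold_position) held, inferring O(freeze_account) would be affirming the consequent — invalid.
No other premise forces O(freeze_account). An ideal world satisfying every premise can still have not freeze_account true, so F(not freeze_account) is not derivable.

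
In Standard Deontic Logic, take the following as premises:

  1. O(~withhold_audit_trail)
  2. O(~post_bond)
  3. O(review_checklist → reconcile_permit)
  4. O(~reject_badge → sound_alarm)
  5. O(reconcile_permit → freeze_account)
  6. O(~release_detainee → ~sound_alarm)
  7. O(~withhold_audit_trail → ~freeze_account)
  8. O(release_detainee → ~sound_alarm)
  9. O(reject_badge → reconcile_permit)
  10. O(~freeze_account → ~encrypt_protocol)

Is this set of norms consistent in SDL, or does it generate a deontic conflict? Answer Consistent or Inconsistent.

Premises 8 and 6 are O(release_detainee → ~sound_alarm) and O(~release_detainee → ~sound_alarm); every ideal world satisfies release_detainee or ~release_detainee, so in either case ~sound_alarm holds — hence O(~sound_alarm).
Premise 4 is O(~reject_badge → sound_alarm); contrapositively O(~sound_alarm → reject_badge). Since O(~sound_alarm) holds, K gives O(reject_badge).
Applying K to premise 9 (O(reject_badge → reconcile_permit)) and O(reject_badge) yields O(reconcile_permit).
Applying K to premise 5 (O(reconcile_permit → freeze_account)) and O(reconcile_permit) yields O(freeze_account).
Premise 7, O(~withhold_audit_trail → ~freeze_account), contraposes to O(freeze_account → withhold_audit_trail); with O(freeze_account) we get O(withhold_audit_trail).
However, premise 1 gives O(~withhold_audit_trail).
We now have both O(withhold_audit_trail) and O(~withhold_audit_trail) — withhold_audit_trail is simultaneously obligatory and forbidden, violating the D-axiom.

Inconsistent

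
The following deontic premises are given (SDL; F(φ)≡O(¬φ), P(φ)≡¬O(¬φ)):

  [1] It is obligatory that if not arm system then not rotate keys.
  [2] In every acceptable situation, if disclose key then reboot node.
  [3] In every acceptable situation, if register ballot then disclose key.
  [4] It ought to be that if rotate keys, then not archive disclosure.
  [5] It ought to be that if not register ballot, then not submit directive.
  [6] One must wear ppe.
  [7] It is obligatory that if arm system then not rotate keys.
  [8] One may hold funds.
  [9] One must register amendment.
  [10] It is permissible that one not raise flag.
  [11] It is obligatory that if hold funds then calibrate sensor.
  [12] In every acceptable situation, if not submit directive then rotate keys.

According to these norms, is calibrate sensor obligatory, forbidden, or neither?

Premise 11 is O(hold_funds → calibrate_sensor), but O(hold_funds) is not derivable from the premises (the permission P(hold_funds) asserts only ¬O(¬hold_funds), not O(hold_funds)), so it does not yield O(calibrate_sensor).
No premise or chain of K-axiom applications forces O(calibrate_sensor), and none forces O(¬calibrate_sensor). So calibrate_sensor is neither obligatory nor forbidden under these norms.

Neither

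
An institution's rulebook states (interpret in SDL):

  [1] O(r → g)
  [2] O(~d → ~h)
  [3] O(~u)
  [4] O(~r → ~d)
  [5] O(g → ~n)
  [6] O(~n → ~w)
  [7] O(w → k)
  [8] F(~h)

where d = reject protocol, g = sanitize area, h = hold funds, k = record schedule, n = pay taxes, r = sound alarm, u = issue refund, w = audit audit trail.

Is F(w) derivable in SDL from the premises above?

Premise 8, F(~h), is equivalent to O(h).
Premise 2 is O(~d → ~h); contrapositively O(h → d). Since O(h) holds, K gives O(d).
The contrapositive of premise 4 (O(~r → ~d)) is O(d → r), and O(d) is already established, so O(r).
Applying K to premise 1 (O(r → g)) and O(r) yields O(g).
From O(g) and premise 5, O(g → ~n), we obtain O(~n).
From O(~n) and premise 6, O(~n → ~w), we obtain O(~w).
Premises 3, 7 do not contribute to this derivation.
So O(~w) holds, i.e. F(w). The claim follows.

Yes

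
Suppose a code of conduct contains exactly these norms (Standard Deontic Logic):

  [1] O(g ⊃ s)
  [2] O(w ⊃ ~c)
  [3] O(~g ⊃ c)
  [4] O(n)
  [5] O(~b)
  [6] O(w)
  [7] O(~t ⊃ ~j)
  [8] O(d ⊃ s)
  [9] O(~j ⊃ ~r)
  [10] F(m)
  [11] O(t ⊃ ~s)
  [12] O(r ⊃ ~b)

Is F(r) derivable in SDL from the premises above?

Yes

From premise 6 we have O(w).
Applying K to premise 2 (O(w ⊃ ~c)) and O(w) yields O(~c).
The contrapositive of premise 3 (O(~g ⊃ c)) is O(~c ⊃ g), and O(~c) is already established, so O(g).
From O(g) and premise 1, O(g ⊃ s), we obtain O(s).
The contrapositive of premise 11 (O(t ⊃ ~s)) is O(s ⊃ ~t), and O(s) is already established, so O(~t).
Premise 7 is O(~t ⊃ ~j); since O(~t), deontic closure gives O(~j).
With premise 9, O(~j ⊃ ~r), the K-axiom yields O(~r).
Premises 4, 5, 8, 10, 12 do not contribute to this derivation.
So O(~r) holds, i.e. F(r). The claim follows.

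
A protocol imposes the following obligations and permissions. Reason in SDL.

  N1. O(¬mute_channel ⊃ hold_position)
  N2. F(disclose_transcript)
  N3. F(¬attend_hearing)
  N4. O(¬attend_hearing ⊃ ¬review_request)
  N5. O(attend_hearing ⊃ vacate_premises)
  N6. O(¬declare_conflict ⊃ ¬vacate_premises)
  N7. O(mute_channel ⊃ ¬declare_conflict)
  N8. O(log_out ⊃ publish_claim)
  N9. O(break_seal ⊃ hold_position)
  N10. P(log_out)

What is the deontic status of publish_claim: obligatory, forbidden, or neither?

Neither

Premise 8 is O(log_out ⊃ publish_claim), but O(log_out) is not derivable from the premises (the permission P(log_out) asserts only ¬O(¬log_out), not O(log_out)), so it does not yield O(publish_claim).
No premise or chain of K-axiom applications forces O(publish_claim), and none forces O(¬publish_claim). So publish_claim is neither obligatory nor forbidden under these norms.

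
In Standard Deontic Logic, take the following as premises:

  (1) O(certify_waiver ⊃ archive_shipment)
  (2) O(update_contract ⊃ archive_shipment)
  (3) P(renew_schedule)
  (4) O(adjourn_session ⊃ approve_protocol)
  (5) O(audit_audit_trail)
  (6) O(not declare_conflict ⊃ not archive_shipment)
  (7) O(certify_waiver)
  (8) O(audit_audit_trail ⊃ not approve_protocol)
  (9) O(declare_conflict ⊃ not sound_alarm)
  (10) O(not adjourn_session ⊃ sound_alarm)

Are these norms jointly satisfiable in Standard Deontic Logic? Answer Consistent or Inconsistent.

Inconsistent

Premise 7 states O(certify_waiver) outright.
From O(certify_waiver) and premise 1, O(certify_waiver ⊃ archive_shipment), we obtain O(archive_shipment).
Premise 6 is O(not declare_conflict ⊃ not archive_shipment); contrapositively O(archive_shipment ⊃ declare_conflict). Since O(archive_shipment) holds, K gives O(declare_conflict).
Premise 9 is O(declare_conflict ⊃ not sound_alarm); since O(declare_conflict), deontic closure gives O(not sound_alarm).
Premise 10 is O(not adjourn_session ⊃ sound_alarm); contrapositively O(not sound_alarm ⊃ adjourn_session). Since O(not sound_alarm) holds, K gives O(adjourn_session).
Premise 4 is O(adjourn_session ⊃ approve_protocol); since O(adjourn_session), deontic closure gives O(approve_protocol).
Premise 8, O(audit_audit_trail ⊃ not approve_protocol), contraposes to O(approve_protocol ⊃ not audit_audit_trail); with O(approve_protocol) we get O(not audit_audit_trail).
But premise 5 directly asserts O(audit_audit_trail).
We now have both O(not audit_audit_trail) and O(audit_audit_trail) — audit_audit_trail is simultaneously obligatory and forbidden, violating the D-axiom.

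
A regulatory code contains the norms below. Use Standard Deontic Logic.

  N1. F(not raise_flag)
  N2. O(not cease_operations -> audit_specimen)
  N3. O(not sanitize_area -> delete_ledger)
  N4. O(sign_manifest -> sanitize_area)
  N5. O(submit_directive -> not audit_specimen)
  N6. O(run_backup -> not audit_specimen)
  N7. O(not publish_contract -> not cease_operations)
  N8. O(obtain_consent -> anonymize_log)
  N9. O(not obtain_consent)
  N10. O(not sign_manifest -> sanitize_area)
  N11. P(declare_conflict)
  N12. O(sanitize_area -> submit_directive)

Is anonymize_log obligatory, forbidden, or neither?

Neither

Premise 8 is O(obtain_consent -> anonymize_log), but O(obtain_consent) is not derivable from the premises, so it does not yield O(anonymize_log).
No premise or chain of K-axiom applications forces O(anonymize_log), and none forces O(not anonymize_log). So anonymize_log is neither obligatory nor forbidden under these norms.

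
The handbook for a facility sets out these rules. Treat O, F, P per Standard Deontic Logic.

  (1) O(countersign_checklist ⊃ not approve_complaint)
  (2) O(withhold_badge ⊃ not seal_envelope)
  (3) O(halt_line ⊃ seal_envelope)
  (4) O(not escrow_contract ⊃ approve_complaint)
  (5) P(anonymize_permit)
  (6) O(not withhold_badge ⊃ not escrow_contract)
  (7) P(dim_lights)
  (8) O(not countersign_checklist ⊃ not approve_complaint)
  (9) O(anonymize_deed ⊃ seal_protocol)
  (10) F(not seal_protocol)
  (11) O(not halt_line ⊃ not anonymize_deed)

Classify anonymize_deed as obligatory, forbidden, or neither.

By case analysis on countersign_checklist: premise 1 gives O(countersign_checklist ⊃ not approve_complaint) and premise 8 gives O(not countersign_checklist ⊃ not approve_complaint), so O(not approve_complaint) either way.
The contrapositive of premise 4 (O(not escrow_contract ⊃ approve_complaint)) is O(not approve_complaint ⊃ escrow_contract), and O(not approve_complaint) is already established, so O(escrow_contract).
The contrapositive of premise 6 (O(not withhold_badge ⊃ not escrow_contract)) is O(escrow_contract ⊃ withhold_badge), and O(escrow_contract) is already established, so O(withhold_badge).
From O(withhold_badge) and premise 2, O(withhold_badge ⊃ not seal_envelope), we obtain O(not seal_envelope).
Premise 3, O(halt_line ⊃ seal_envelope), contraposes to O(not seal_envelope ⊃ not halt_line); with O(not seal_envelope) we get O(not halt_line).
Applying K to premise 11 (O(not halt_line ⊃ not anonymize_deed)) and O(not halt_line) yields O(not anonymize_deed).
Premises 5, 7, 9, 10 do not contribute to this derivation.
Thus O(not anonymize_deed), which is F(anonymize_deed): anonymize_deed is forbidden.

Forbidden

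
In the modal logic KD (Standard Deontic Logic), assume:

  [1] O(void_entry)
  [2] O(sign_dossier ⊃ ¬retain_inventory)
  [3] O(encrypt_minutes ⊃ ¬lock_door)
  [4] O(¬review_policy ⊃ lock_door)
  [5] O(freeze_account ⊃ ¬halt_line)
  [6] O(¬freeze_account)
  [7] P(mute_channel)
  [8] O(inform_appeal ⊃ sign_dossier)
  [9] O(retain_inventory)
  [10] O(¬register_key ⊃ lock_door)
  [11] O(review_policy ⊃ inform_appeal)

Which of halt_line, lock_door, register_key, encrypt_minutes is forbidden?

encrypt_minutes

Premise 9 states O(retain_inventory) outright.
The contrapositive of premise 2 (O(sign_dossier ⊃ ¬retain_inventory)) is O(retain_inventory ⊃ ¬sign_dossier), and O(retain_inventory) is already established, so O(¬sign_dossier).
Premise 8 is O(inform_appeal ⊃ sign_dossier); contrapositively O(¬sign_dossier ⊃ ¬inform_appeal). Since O(¬sign_dossier) holds, K gives O(¬inform_appeal).
Premise 11 is O(review_policy ⊃ inform_appeal); contrapositively O(¬inform_appeal ⊃ ¬review_policy). Since O(¬inform_appeal) holds, K gives O(¬review_policy).
From O(¬review_policy) and premise 4, O(¬review_policy ⊃ lock_door), we obtain O(lock_door).
Premise 3 is O(encrypt_minutes ⊃ ¬lock_door); contrapositively O(lock_door ⊃ ¬encrypt_minutes). Since O(lock_door) holds, K gives O(¬encrypt_minutes).
So O(¬encrypt_minutes) holds, i.e. encrypt_minutes is forbidden. None of the other listed options is forbidden under the premises.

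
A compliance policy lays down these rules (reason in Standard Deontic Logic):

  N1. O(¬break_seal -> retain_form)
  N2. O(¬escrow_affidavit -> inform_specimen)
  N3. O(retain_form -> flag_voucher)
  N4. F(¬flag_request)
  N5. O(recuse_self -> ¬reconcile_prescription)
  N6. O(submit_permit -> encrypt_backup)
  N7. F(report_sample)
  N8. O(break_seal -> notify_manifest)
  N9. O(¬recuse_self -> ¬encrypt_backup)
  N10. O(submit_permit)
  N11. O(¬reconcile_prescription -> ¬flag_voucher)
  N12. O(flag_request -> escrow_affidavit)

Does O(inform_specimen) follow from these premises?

No

Premise 2 is O(¬escrow_affidavit -> inform_specimen), but O(¬escrow_affidavit) is not derivable from the premises, so it does not yield O(inform_specimen).
No other premise forces O(inform_specimen). An ideal world satisfying every premise can still have inform_specimen false, so O(inform_specimen) is not derivable.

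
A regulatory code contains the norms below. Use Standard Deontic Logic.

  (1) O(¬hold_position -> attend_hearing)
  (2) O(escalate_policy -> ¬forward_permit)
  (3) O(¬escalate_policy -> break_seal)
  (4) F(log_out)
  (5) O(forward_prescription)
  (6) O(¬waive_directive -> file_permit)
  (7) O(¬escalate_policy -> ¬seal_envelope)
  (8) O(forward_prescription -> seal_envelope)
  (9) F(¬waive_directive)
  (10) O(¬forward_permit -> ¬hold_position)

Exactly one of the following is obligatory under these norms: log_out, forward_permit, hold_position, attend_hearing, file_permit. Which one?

Premise 5 states O(forward_prescription) outright.
From O(forward_prescription) and premise 8, O(forward_prescription -> seal_envelope), we obtain O(seal_envelope).
Premise 7, O(¬escalate_policy -> ¬seal_envelope), contraposes to O(seal_envelope -> escalate_policy); with O(seal_envelope) we get O(escalate_policy).
Premise 2 is O(escalate_policy -> ¬forward_permit); since O(escalate_policy), deontic closure gives O(¬forward_permit).
Premise 10 is O(¬forward_permit -> ¬hold_position); since O(¬forward_permit), deontic closure gives O(¬hold_position).
From O(¬hold_position) and premise 1, O(¬hold_position -> attend_hearing), we obtain O(attend_hearing).
So O(attend_hearing) holds — attend_hearing is obligatory. None of the other listed options is made obligatory by any chain of premises.

attend_hearing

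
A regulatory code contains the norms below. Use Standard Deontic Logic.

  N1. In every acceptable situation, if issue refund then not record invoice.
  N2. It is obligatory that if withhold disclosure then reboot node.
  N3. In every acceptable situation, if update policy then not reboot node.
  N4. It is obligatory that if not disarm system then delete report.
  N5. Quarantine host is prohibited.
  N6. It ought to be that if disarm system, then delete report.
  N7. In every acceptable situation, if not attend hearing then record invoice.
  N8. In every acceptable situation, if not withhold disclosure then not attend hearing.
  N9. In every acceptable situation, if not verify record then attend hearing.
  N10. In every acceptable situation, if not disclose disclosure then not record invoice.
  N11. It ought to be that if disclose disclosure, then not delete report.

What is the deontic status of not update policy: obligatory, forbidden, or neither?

Premises 6 and 4 are O(disarm_system → delete_report) and O(¬disarm_system → delete_report); every ideal world satisfies disarm_system or ¬disarm_system, so in either case delete_report holds — hence O(delete_report).
Premise 11 is O(disclose_disclosure → ¬delete_report); contrapositively O(delete_report → ¬disclose_disclosure). Since O(delete_report) holds, K gives O(¬disclose_disclosure).
Applying K to premise 10 (O(¬disclose_disclosure → ¬record_invoice)) and O(¬disclose_disclosure) yields O(¬record_invoice).
Premise 7 is O(¬attend_hearing → record_invoice); contrapositively O(¬record_invoice → attend_hearing). Since O(¬record_invoice) holds, K gives O(attend_hearing).
The contrapositive of premise 8 (O(¬withhold_disclosure → ¬attend_hearing)) is O(attend_hearing → withhold_disclosure), and O(attend_hearing) is already established, so O(withhold_disclosure).
From O(withhold_disclosure) and premise 2, O(withhold_disclosure → reboot_node), we obtain O(reboot_node).
The contrapositive of premise 3 (O(update_policy → ¬reboot_node)) is O(reboot_node → ¬update_policy), and O(reboot_node) is already established, so O(¬update_policy).
Premises 1, 5, 9 do not contribute to this derivation.
Hence ¬update_policy is obligatory.

Obligatory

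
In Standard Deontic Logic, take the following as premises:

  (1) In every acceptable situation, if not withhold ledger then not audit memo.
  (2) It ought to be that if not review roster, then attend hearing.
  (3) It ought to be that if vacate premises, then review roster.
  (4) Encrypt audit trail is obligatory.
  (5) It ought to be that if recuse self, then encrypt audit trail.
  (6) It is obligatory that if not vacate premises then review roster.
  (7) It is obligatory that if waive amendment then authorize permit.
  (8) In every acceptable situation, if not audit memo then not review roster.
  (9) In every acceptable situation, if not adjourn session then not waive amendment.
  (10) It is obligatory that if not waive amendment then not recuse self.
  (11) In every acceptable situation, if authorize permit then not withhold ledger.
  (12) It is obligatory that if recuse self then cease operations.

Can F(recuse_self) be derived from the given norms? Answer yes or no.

Yes

Premises 6 and 3 are O(¬vacate_premises → review_roster) and O(vacate_premises → review_roster); every ideal world satisfies ¬vacate_premises or vacate_premises, so in either case review_roster holds — hence O(review_roster).
Premise 8, O(¬audit_memo → ¬review_roster), contraposes to O(review_roster → audit_memo); with O(review_roster) we get O(audit_memo).
Premise 1 is O(¬withhold_ledger → ¬audit_memo); contrapositively O(audit_memo → withhold_ledger). Since O(audit_memo) holds, K gives O(withhold_ledger).
Premise 11, O(authorize_permit → ¬withhold_ledger), contraposes to O(withhold_ledger → ¬authorize_permit); with O(withhold_ledger) we get O(¬authorize_permit).
Premise 7 is O(waive_amendment → authorize_permit); contrapositively O(¬authorize_permit → ¬waive_amendment). Since O(¬authorize_permit) holds, K gives O(¬waive_amendment).
Applying K to premise 10 (O(¬waive_amendment → ¬recuse_self)) and O(¬waive_amendment) yields O(¬recuse_self).
Premises 2, 4, 5, 9, 12 do not contribute to this derivation.
So O(¬recuse_self) holds, i.e. F(recuse_self). The claim follows.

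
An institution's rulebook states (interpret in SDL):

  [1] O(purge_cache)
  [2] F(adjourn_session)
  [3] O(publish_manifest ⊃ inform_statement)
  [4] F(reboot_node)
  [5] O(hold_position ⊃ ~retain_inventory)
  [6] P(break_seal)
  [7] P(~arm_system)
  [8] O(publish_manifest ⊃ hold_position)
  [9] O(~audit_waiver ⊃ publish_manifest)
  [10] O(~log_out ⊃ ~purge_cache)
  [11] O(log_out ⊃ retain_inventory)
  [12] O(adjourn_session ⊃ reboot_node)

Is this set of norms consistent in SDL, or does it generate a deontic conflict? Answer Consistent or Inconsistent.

Consistent

Premise 12 is O(adjourn_session ⊃ reboot_node), but O(adjourn_session) is not derivable from the premises, so it does not yield O(reboot_node).
So O(reboot_node) is not derivable, and the apparent clash with O(~reboot_node) does not arise.
A world satisfying every obligation exists (e.g. adjourn_session=false, arm_system=false, audit_waiver=true, break_seal=false, hold_position=false, inform_statement=false, log_out=true, publish_manifest=false, purge_cache=true, reboot_node=false, retain_inventory=true); no atom is both obligatory and forbidden, so the set is consistent.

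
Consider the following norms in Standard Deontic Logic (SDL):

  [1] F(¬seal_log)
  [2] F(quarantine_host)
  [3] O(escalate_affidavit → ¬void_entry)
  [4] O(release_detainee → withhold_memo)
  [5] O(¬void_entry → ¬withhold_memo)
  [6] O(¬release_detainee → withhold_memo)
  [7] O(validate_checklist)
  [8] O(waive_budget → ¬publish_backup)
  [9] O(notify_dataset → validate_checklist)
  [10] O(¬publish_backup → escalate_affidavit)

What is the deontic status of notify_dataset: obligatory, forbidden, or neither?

Neither

Premise 9 is O(notify_dataset → validate_checklist); even if O(validate_checklist) held, inferring O(notify_dataset) would be affirming the consequent — invalid.
No premise or chain of K-axiom applications forces O(notify_dataset), and none forces O(¬notify_dataset). So notify_dataset is neither obligatory nor forbidden under these norms.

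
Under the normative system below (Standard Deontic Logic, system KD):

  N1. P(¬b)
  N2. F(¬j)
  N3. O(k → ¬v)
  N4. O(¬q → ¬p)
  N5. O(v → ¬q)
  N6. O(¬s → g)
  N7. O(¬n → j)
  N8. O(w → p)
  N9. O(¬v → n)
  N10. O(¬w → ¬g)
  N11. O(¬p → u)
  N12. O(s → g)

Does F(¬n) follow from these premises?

Premises 12 and 6 cover both cases: O(s → g) and O(¬s → g). Since s ∨ ¬s is a tautology, O(g) follows.
Premise 10, O(¬w → ¬g), contraposes to O(g → w); with O(g) we get O(w).
Applying K to premise 8 (O(w → p)) and O(w) yields O(p).
Premise 4 is O(¬q → ¬p); contrapositively O(p → q). Since O(p) holds, K gives O(q).
Premise 5 is O(v → ¬q); contrapositively O(q → ¬v). Since O(q) holds, K gives O(¬v).
From O(¬v) and premise 9, O(¬v → n), we obtain O(n).
Premises 1, 2, 3, 7, 11 do not contribute to this derivation.
So O(n) holds, i.e. F(¬n). The claim follows.

Yes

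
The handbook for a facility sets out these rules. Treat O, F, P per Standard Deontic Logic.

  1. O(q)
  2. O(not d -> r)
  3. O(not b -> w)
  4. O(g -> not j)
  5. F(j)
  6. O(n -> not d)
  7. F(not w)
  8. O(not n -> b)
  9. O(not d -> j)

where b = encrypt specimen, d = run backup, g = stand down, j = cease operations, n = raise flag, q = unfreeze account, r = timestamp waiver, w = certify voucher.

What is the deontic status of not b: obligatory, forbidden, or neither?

Forbidden

Premise 5, F(j), is equivalent to O(not j).
Premise 9 is O(not d -> j); contrapositively O(not j -> d). Since O(not j) holds, K gives O(d).
Premise 6 is O(n -> not d); contrapositively O(d -> not n). Since O(d) holds, K gives O(not n).
From O(not n) and premise 8, O(not n -> b), we obtain O(b).
Premises 1, 2, 3, 4, 7 do not contribute to this derivation.
Thus O(b), which is F(not b): not b is forbidden.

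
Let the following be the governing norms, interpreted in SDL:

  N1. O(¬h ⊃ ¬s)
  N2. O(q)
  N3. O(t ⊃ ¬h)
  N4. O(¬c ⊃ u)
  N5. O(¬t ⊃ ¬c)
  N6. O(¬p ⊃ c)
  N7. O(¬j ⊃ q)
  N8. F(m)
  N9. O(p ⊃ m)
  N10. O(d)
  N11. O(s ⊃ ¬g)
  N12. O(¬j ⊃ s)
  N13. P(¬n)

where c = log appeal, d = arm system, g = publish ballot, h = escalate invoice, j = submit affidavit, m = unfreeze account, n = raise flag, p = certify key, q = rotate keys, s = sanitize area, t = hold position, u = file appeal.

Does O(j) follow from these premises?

F(m) at premise 8 means O(¬m).
The contrapositive of premise 9 (O(p ⊃ m)) is O(¬m ⊃ ¬p), and O(¬m) is already established, so O(¬p).
From O(¬p) and premise 6, O(¬p ⊃ c), we obtain O(c).
Premise 5, O(¬t ⊃ ¬c), contraposes to O(c ⊃ t); with O(c) we get O(t).
Applying K to premise 3 (O(t ⊃ ¬h)) and O(t) yields O(¬h).
Premise 1 is O(¬h ⊃ ¬s); since O(¬h), deontic closure gives O(¬s).
The contrapositive of premise 12 (O(¬j ⊃ s)) is O(¬s ⊃ j), and O(¬s) is already established, so O(j).
Premises 2, 4, 7, 10, 11, 13 do not contribute to this derivation.
So O(j) follows.

Yes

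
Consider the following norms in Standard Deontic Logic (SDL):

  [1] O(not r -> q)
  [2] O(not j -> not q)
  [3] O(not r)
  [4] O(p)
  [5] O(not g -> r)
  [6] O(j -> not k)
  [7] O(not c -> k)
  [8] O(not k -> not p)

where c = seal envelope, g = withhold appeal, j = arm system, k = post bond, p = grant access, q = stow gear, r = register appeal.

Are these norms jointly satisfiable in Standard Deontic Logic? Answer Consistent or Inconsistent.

From premise 4 we have O(p).
Premise 8, O(not k -> not p), contraposes to O(p -> k); with O(p) we get O(k).
Premise 6, O(j -> not k), contraposes to O(k -> not j); with O(k) we get O(not j).
Premise 2 is O(not j -> not q); since O(not j), deontic closure gives O(not q).
Premise 1 is O(not r -> q); contrapositively O(not q -> r). Since O(not q) holds, K gives O(r).
But premise 3 directly asserts O(not r).
We now have both O(r) and O(not r) — r is simultaneously obligatory and forbidden, violating the D-axiom.

Inconsistent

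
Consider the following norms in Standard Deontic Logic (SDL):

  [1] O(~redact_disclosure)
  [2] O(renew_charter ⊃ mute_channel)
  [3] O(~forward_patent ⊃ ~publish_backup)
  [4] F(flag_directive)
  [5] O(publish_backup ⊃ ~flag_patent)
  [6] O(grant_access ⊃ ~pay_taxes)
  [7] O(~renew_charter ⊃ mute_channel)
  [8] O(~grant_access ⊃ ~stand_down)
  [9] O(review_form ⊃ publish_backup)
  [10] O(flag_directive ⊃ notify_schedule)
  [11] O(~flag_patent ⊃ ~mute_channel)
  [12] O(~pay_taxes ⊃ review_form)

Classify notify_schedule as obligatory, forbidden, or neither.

Premise 10 is O(flag_directive ⊃ notify_schedule), but O(flag_directive) is not derivable from the premises, so it does not yield O(notify_schedule).
No premise or chain of K-axiom applications forces O(notify_schedule), and none forces O(~notify_schedule). So notify_schedule is neither obligatory nor forbidden under these norms.

Neither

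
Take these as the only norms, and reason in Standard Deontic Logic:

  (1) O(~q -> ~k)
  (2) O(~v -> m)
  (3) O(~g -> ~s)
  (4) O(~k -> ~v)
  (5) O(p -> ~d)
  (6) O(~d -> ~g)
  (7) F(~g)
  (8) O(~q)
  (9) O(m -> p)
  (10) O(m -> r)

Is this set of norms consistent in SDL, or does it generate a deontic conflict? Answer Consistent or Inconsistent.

Premise 7, F(~g), is equivalent to O(g).
Premise 6 is O(~d -> ~g); contrapositively O(g -> d). Since O(g) holds, K gives O(d).
The contrapositive of premise 5 (O(p -> ~d)) is O(d -> ~p), and O(d) is already established, so O(~p).
Premise 9 is O(m -> p); contrapositively O(~p -> ~m). Since O(~p) holds, K gives O(~m).
Premise 2 is O(~v -> m); contrapositively O(~m -> v). Since O(~m) holds, K gives O(v).
The contrapositive of premise 4 (O(~k -> ~v)) is O(v -> k), and O(v) is already established, so O(k).
The contrapositive of premise 1 (O(~q -> ~k)) is O(k -> q), and O(k) is already established, so O(q).
However, premise 8 gives O(~q).
We now have both O(q) and O(~q) — q is simultaneously obligatory and forbidden, violating the D-axiom.

Inconsistent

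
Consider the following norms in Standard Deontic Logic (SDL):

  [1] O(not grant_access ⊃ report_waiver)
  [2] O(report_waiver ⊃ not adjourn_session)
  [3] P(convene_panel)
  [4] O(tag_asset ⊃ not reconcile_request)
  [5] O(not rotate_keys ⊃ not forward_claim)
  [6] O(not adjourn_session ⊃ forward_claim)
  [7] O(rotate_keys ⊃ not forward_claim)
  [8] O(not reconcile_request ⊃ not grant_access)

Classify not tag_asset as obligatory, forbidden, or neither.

Premises 7 and 5 cover both cases: O(rotate_keys ⊃ not forward_claim) and O(not rotate_keys ⊃ not forward_claim). Since rotate_keys ∨ not rotate_keys is a tautology, O(not forward_claim) follows.
Premise 6 is O(not adjourn_session ⊃ forward_claim); contrapositively O(not forward_claim ⊃ adjourn_session). Since O(not forward_claim) holds, K gives O(adjourn_session).
The contrapositive of premise 2 (O(report_waiver ⊃ not adjourn_session)) is O(adjourn_session ⊃ not report_waiver), and O(adjourn_session) is already established, so O(not report_waiver).
The contrapositive of premise 1 (O(not grant_access ⊃ report_waiver)) is O(not report_waiver ⊃ grant_access), and O(not report_waiver) is already established, so O(grant_access).
Premise 8 is O(not reconcile_request ⊃ not grant_access); contrapositively O(grant_access ⊃ reconcile_request). Since O(grant_access) holds, K gives O(reconcile_request).
Premise 4 is O(tag_asset ⊃ not reconcile_request); contrapositively O(reconcile_request ⊃ not tag_asset). Since O(reconcile_request) holds, K gives O(not tag_asset).
Premise 3 does not contribute to this derivation.
Hence not tag_asset is obligatory.

Obligatory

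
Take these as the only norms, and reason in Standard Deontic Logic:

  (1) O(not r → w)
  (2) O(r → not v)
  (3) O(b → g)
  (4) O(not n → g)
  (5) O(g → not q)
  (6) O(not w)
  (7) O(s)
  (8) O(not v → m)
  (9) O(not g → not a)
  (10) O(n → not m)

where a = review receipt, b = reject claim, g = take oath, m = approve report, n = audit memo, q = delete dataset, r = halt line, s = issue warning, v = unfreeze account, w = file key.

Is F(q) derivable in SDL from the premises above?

Yes

From premise 6 we have O(not w).
Premise 1 is O(not r → w); contrapositively O(not w → r). Since O(not w) holds, K gives O(r).
From O(r) and premise 2, O(r → not v), we obtain O(not v).
Applying K to premise 8 (O(not v → m)) and O(not v) yields O(m).
The contrapositive of premise 10 (O(n → not m)) is O(m → not n), and O(m) is already established, so O(not n).
Applying K to premise 4 (O(not n → g)) and O(not n) yields O(g).
Premise 5 is O(g → not q); since O(g), deontic closure gives O(not q).
Premises 3, 7, 9 do not contribute to this derivation.
So O(not q) holds, i.e. F(q). The claim follows.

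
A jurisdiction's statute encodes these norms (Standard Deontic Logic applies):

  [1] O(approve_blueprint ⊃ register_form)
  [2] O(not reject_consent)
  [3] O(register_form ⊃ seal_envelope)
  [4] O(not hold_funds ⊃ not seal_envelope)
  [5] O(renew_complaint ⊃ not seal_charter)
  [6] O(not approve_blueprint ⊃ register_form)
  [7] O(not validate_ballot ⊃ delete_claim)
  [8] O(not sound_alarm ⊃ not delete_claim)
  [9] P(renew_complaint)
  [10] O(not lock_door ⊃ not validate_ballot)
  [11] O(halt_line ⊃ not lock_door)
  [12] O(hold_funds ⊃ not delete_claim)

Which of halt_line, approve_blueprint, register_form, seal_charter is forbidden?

halt_line

By case analysis on approve_blueprint: premise 1 gives O(approve_blueprint ⊃ register_form) and premise 6 gives O(not approve_blueprint ⊃ register_form), so O(register_form) either way.
From O(register_form) and premise 3, O(register_form ⊃ seal_envelope), we obtain O(seal_envelope).
The contrapositive of premise 4 (O(not hold_funds ⊃ not seal_envelope)) is O(seal_envelope ⊃ hold_funds), and O(seal_envelope) is already established, so O(hold_funds).
Applying K to premise 12 (O(hold_funds ⊃ not delete_claim)) and O(hold_funds) yields O(not delete_claim).
The contrapositive of premise 7 (O(not validate_ballot ⊃ delete_claim)) is O(not delete_claim ⊃ validate_ballot), and O(not delete_claim) is already established, so O(validate_ballot).
Premise 10, O(not lock_door ⊃ not validate_ballot), contraposes to O(validate_ballot ⊃ lock_door); with O(validate_ballot) we get O(lock_door).
Premise 11 is O(halt_line ⊃ not lock_door); contrapositively O(lock_door ⊃ not halt_line). Since O(lock_door) holds, K gives O(not halt_line).
So O(not halt_line) holds, i.e. halt_line is forbidden. None of the other listed options is forbidden under the premises.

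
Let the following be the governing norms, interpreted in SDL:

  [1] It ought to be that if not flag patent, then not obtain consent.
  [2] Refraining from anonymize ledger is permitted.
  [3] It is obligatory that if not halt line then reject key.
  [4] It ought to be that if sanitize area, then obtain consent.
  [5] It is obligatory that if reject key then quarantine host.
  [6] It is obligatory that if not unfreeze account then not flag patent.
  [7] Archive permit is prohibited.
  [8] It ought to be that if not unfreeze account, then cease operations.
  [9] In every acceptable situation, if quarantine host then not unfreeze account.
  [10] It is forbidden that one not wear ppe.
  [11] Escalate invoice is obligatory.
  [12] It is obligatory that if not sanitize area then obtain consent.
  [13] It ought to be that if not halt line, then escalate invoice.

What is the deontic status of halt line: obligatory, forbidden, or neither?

Premises 4 and 12 are O(sanitize_area → obtain_consent) and O(¬sanitize_area → obtain_consent); every ideal world satisfies sanitize_area or ¬sanitize_area, so in either case obtain_consent holds — hence O(obtain_consent).
Premise 1, O(¬flag_patent → ¬obtain_consent), contraposes to O(obtain_consent → flag_patent); with O(obtain_consent) we get O(flag_patent).
The contrapositive of premise 6 (O(¬unfreeze_account → ¬flag_patent)) is O(flag_patent → unfreeze_account), and O(flag_patent) is already established, so O(unfreeze_account).
Premise 9 is O(quarantine_host → ¬unfreeze_account); contrapositively O(unfreeze_account → ¬quarantine_host). Since O(unfreeze_account) holds, K gives O(¬quarantine_host).
Premise 5, O(reject_key → quarantine_host), contraposes to O(¬quarantine_host → ¬reject_key); with O(¬quarantine_host) we get O(¬reject_key).
Premise 3 is O(¬halt_line → reject_key); contrapositively O(¬reject_key → halt_line). Since O(¬reject_key) holds, K gives O(halt_line).
Premises 2, 7, 8, 10, 11, 13 do not contribute to this derivation.
Hence halt_line is obligatory.

Obligatory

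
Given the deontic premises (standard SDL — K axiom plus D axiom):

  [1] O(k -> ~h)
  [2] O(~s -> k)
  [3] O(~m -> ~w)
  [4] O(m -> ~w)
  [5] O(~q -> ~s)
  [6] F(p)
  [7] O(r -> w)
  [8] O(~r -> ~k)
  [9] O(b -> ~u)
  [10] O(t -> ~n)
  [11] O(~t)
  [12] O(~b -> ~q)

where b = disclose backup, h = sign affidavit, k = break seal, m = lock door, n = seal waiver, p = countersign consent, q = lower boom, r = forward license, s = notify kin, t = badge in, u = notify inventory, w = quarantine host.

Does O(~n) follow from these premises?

No

Premise 10 is O(t -> ~n), but O(t) is not derivable from the premises, so it does not yield O(~n).
No other premise forces O(~n). An ideal world satisfying every premise can still have ~n false, so O(~n) is not derivable.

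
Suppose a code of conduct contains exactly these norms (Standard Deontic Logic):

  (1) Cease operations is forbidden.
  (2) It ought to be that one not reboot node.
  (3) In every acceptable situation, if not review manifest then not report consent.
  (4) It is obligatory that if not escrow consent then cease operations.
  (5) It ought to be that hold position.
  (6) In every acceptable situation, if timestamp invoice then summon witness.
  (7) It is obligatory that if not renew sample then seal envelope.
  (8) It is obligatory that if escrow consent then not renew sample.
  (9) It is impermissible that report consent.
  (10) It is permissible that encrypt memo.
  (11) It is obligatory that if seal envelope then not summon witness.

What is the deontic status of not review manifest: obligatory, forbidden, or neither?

Premise 3 is O(¬review_manifest → ¬report_consent); even if O(¬report_consent) held, inferring O(¬review_manifest) would be affirming the consequent — invalid.
No premise or chain of K-axiom applications forces O(¬review_manifest), and none forces O(review_manifest). So ¬review_manifest is neither obligatory nor forbidden under these norms.

Neither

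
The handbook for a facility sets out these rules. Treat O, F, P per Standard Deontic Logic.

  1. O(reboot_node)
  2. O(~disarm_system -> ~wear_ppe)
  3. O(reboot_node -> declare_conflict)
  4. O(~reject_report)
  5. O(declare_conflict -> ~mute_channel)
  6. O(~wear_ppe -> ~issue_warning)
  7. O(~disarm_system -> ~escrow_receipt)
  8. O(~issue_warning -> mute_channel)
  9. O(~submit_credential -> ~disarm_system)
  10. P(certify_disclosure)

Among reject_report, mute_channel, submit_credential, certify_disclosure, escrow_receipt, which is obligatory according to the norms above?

Premise 1 gives O(reboot_node).
Premise 3 is O(reboot_node -> declare_conflict); since O(reboot_node), deontic closure gives O(declare_conflict).
With premise 5, O(declare_conflict -> ~mute_channel), the K-axiom yields O(~mute_channel).
Premise 8 is O(~issue_warning -> mute_channel); contrapositively O(~mute_channel -> issue_warning). Since O(~mute_channel) holds, K gives O(issue_warning).
Premise 6, O(~wear_ppe -> ~issue_warning), contraposes to O(issue_warning -> wear_ppe); with O(issue_warning) we get O(wear_ppe).
Premise 2, O(~disarm_system -> ~wear_ppe), contraposes to O(wear_ppe -> disarm_system); with O(wear_ppe) we get O(disarm_system).
Premise 9 is O(~submit_credential -> ~disarm_system); contrapositively O(disarm_system -> submit_credential). Since O(disarm_system) holds, K gives O(submit_credential).
So O(submit_credential) holds — submit_credential is obligatory. None of the other listed options is made obligatory by any chain of premises.

submit_credential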